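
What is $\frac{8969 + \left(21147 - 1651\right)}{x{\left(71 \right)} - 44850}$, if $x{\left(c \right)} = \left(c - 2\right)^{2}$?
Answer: $- \frac{28465}{40089} \approx -0.71004$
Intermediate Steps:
$x{\left(c \right)} = \left(-2 + c\right)^{2}$
$\frac{8969 + \left(21147 - 1651\right)}{x{\left(71 \right)} - 44850} = \frac{8969 + \left(21147 - 1651\right)}{\left(-2 + 71\right)^{2} - 44850} = \frac{8969 + \left(21147 - 1651\right)}{69^{2} - 44850} = \frac{8969 + 19496}{4761 - 44850} = \frac{28465}{-40089} = 28465 \left(- \frac{1}{40089}\right) = - \frac{28465}{40089}$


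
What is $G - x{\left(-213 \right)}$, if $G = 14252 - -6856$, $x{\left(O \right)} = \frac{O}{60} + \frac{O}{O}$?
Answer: $\frac{422211}{20} \approx 21111.0$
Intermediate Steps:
$x{\left(O \right)} = 1 + \frac{O}{60}$ ($x{\left(O \right)} = O \frac{1}{60} + 1 = \frac{O}{60} + 1 = 1 + \frac{O}{60}$)
$G = 21108$ ($G = 14252 + \left(-3079 + 9935\right) = 14252 + 6856 = 21108$)
$G - x{\left(-213 \right)} = 21108 - \left(1 + \frac{1}{60} \left(-213\right)\right) = 21108 - \left(1 - \frac{71}{20}\right) = 21108 - - \frac{51}{20} = 21108 + \frac{51}{20} = \frac{422211}{20}$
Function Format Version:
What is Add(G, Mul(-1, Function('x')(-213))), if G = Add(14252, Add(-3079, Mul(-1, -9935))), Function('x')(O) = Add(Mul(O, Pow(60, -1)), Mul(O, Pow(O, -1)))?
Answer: Rational(422211, 20) ≈ 21111.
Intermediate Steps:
Function('x')(O) = Add(1, Mul(Rational(1, 60), O)) (Function('x')(O) = Add(Mul(O, Rational(1, 60)), 1) = Add(Mul(Rational(1, 60), O), 1) = Add(1, Mul(Rational(1, 60), O)))
G = 21108 (G = Add(14252, Add(-3079, 9935)) = Add(14252, 6856) = 21108)
Add(G, Mul(-1, Function('x')(-213))) = Add(21108, Mul(-1, Add(1, Mul(Rational(1, 60), -213)))) = Add(21108, Mul(-1, Add(1, Rational(-71, 20)))) = Add(21108, Mul(-1, Rational(-51, 20))) = Add(21108, Rational(51, 20)) = Rational(422211, 20)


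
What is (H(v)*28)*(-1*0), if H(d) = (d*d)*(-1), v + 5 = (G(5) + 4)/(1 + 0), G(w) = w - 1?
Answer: 0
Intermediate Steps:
G(w) = -1 + w
v = 3 (v = -5 + ((-1 + 5) + 4)/(1 + 0) = -5 + (4 + 4)/1 = -5 + 8*1 = -5 + 8 = 3)
H(d) = -d**2 (H(d) = d**2*(-1) = -d**2)
(H(v)*28)*(-1*0) = (-1*3**2*28)*(-1*0) = (-1*9*28)*0 = -9*28*0 = -252*0 = 0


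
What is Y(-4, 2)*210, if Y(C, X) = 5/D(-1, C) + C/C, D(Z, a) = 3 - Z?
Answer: 945/2 ≈ 472.50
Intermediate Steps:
Y(C, X) = 9/4 (Y(C, X) = 5/(3 - 1*(-1)) + C/C = 5/(3 + 1) + 1 = 5/4 + 1 = 9/4)
Y(-4, 2)*210 = (9/4)*210 = 945/2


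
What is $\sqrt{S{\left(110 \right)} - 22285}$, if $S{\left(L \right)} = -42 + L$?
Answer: $i \sqrt{22217} \approx 149.05 i$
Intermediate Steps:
$\sqrt{S{\left(110 \right)} - 22285} = \sqrt{\left(-42 + 110\right) - 22285} = \sqrt{68 - 22285} = \sqrt{-22217} = i \sqrt{22217}$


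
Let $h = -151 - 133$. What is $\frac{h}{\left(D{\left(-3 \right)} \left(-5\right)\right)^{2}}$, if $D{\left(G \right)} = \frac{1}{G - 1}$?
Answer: $- \frac{4544}{25} \approx -181.76$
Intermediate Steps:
$h = -284$ ($h = -151 - 133 = -284$)
$D{\left(G \right)} = \frac{1}{-1 + G}$
$\frac{h}{\left(D{\left(-3 \right)} \left(-5\right)\right)^{2}} = - \frac{284}{\left(\frac{1}{-1 - 3} \left(-5\right)\right)^{2}} = - \frac{284}{\left(\frac{1}{-4} \left(-5\right)\right)^{2}} = - \frac{284}{\left(\left(- \frac{1}{4}\right) \left(-5\right)\right)^{2}} = - \frac{284}{\left(\frac{5}{4}\right)^{2}} = - \frac{284}{\frac{25}{16}} = \left(-284\right) \frac{16}{25} = - \frac{4544}{25}$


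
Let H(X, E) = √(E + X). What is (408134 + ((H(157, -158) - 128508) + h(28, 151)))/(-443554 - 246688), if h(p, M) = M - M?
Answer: -139813/345121 - I/690242 ≈ -0.40511 - 1.4488e-6*I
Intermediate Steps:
h(p, M) = 0
(408134 + ((H(157, -158) - 128508) + h(28, 151)))/(-443554 - 246688) = (408134 + ((√(-158 + 157) - 128508) + 0))/(-443554 - 246688) = (408134 + ((√(-1) - 128508) + 0))/(-690242) = (408134 + ((I - 128508) + 0))*(-1/690242) = (408134 + ((-128508 + I) + 0))*(-1/690242) = (408134 + (-128508 + I))*(-1/690242) = (279626 + I)*(-1/690242) = -139813/345121 - I/690242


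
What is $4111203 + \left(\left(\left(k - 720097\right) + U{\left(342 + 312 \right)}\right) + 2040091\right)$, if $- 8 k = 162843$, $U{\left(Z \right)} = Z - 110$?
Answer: $\frac{43291085}{8} \approx 5.4114 \cdot 10^{6}$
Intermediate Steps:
$U{\left(Z \right)} = -110 + Z$ ($U{\left(Z \right)} = Z - 110 = -110 + Z$)
$k = - \frac{162843}{8}$ ($k = \left(- \frac{1}{8}\right) 162843 = - \frac{162843}{8} \approx -20355.0$)
$4111203 + \left(\left(\left(k - 720097\right) + U{\left(342 + 312 \right)}\right) + 2040091\right) = 4111203 + \left(\left(\left(- \frac{162843}{8} - 720097\right) + \left(-110 + \left(342 + 312\right)\right)\right) + 2040091\right) = 4111203 + \left(\left(- \frac{5923619}{8} + \left(-110 + 654\right)\right) + 2040091\right) = 4111203 + \left(\left(- \frac{5923619}{8} + 544\right) + 2040091\right) = 4111203 + \left(- \frac{5919267}{8} + 2040091\right) = 4111203 + \frac{10401461}{8} = \frac{43291085}{8}$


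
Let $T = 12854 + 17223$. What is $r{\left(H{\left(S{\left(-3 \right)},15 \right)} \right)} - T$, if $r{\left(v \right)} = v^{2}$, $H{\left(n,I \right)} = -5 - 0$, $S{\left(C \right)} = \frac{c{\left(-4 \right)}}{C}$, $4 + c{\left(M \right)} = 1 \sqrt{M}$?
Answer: $-30052$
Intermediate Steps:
$c{\left(M \right)} = -4 + \sqrt{M}$ ($c{\left(M \right)} = -4 + 1 \sqrt{M} = -4 + \sqrt{M}$)
$S{\left(C \right)} = \frac{-4 + 2 i}{C}$ ($S{\left(C \right)} = \frac{-4 + \sqrt{-4}}{C} = \frac{-4 + 2 i}{C}$)
$H{\left(n,I \right)} = -5$ ($H{\left(n,I \right)} = -5 + 0 = -5$)
$T = 30077$
$r{\left(H{\left(S{\left(-3 \right)},15 \right)} \right)} - T = \left(-5\right)^{2} - 30077 = 25 - 30077 = -30052$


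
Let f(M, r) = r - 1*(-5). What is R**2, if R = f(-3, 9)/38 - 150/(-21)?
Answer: 998001/17689 ≈ 56.419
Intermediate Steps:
f(M, r) = 5 + r (f(M, r) = r + 5 = 5 + r)
R = 999/133 (R = (5 + 9)/38 - 150/(-21) = 14*(1/38) - 150*(-1/21) = 7/19 + 50/7 = 999/133 ≈ 7.5113)
R**2 = (999/133)**2 = 998001/17689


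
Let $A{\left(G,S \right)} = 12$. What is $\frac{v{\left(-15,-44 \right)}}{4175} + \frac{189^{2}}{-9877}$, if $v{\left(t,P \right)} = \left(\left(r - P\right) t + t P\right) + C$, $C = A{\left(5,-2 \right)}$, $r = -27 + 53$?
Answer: $- \frac{21838383}{5890925} \approx -3.7071$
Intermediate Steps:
$r = 26$
$C = 12$
$v{\left(t,P \right)} = 12 + P t + t \left(26 - P\right)$ ($v{\left(t,P \right)} = \left(\left(26 - P\right) t + t P\right) + 12 = \left(t \left(26 - P\right) + P t\right) + 12 = \left(P t + t \left(26 - P\right)\right) + 12 = 12 + P t + t \left(26 - P\right)$)
$\frac{v{\left(-15,-44 \right)}}{4175} + \frac{189^{2}}{-9877} = \frac{12 + 26 \left(-15\right)}{4175} + \frac{189^{2}}{-9877} = \left(12 - 390\right) \frac{1}{4175} + 35721 \left(- \frac{1}{9877}\right) = \left(-378\right) \frac{1}{4175} - \frac{5103}{1411} = - \frac{378}{4175} - \frac{5103}{1411} = - \frac{21838383}{5890925}$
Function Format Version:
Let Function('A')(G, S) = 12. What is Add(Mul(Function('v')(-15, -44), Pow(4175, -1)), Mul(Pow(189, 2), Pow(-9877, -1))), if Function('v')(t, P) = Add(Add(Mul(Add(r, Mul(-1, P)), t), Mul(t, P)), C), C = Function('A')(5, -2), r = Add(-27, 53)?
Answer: Rational(-21838383, 5890925) ≈ -3.7071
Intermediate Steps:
r = 26
C = 12
Function('v')(t, P) = Add(12, Mul(P, t), Mul(t, Add(26, Mul(-1, P)))) (Function('v')(t, P) = Add(Add(Mul(Add(26, Mul(-1, P)), t), Mul(t, P)), 12) = Add(Add(Mul(t, Add(26, Mul(-1, P))), Mul(P, t)), 12) = Add(Add(Mul(P, t), Mul(t, Add(26, Mul(-1, P)))), 12) = Add(12, Mul(P, t), Mul(t, Add(26, Mul(-1, P)))))
Add(Mul(Function('v')(-15, -44), Pow(4175, -1)), Mul(Pow(189, 2), Pow(-9877, -1))) = Add(Mul(Add(12, Mul(26, -15)), Pow(4175, -1)), Mul(Pow(189, 2), Pow(-9877, -1))) = Add(Mul(Add(12, -390), Rational(1, 4175)), Mul(35721, Rational(-1, 9877))) = Add(Mul(-378, Rational(1, 4175)), Rational(-5103, 1411)) = Add(Rational(-378, 4175), Rational(-5103, 1411)) = Rational(-21838383, 5890925)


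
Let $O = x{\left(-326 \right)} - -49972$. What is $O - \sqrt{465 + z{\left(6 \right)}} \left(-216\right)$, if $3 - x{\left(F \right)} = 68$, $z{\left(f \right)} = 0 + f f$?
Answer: $49907 + 216 \sqrt{501} \approx 54742.0$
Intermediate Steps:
$z{\left(f \right)} = f^{2}$ ($z{\left(f \right)} = 0 + f^{2} = f^{2}$)
$x{\left(F \right)} = -65$ ($x{\left(F \right)} = 3 - 68 = -65$)
$O = 49907$ ($O = -65 - -49972 = -65 + 49972 = 49907$)
$O - \sqrt{465 + z{\left(6 \right)}} \left(-216\right) = 49907 - \sqrt{465 + 6^{2}} \left(-216\right) = 49907 - \sqrt{465 + 36} \left(-216\right) = 49907 - \sqrt{501} \left(-216\right) = 49907 - - 216 \sqrt{501} = 49907 + 216 \sqrt{501}$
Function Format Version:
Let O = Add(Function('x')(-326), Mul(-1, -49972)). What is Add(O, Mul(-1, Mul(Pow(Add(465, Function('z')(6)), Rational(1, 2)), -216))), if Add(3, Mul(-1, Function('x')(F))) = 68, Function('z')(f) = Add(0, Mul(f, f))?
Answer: Add(49907, Mul(216, Pow(501, Rational(1, 2)))) ≈ 54742.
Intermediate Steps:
Function('z')(f) = Pow(f, 2) (Function('z')(f) = Add(0, Pow(f, 2)) = Pow(f, 2))
Function('x')(F) = -65 (Function('x')(F) = Add(3, Mul(-1, 68)) = Add(3, -68) = -65)
O = 49907 (O = Add(-65, Mul(-1, -49972)) = Add(-65, 49972) = 49907)
Add(O, Mul(-1, Mul(Pow(Add(465, Function('z')(6)), Rational(1, 2)), -216))) = Add(49907, Mul(-1, Mul(Pow(Add(465, Pow(6, 2)), Rational(1, 2)), -216))) = Add(49907, Mul(-1, Mul(Pow(Add(465, 36), Rational(1, 2)), -216))) = Add(49907, Mul(-1, Mul(Pow(501, Rational(1, 2)), -216))) = Add(49907, Mul(-1, Mul(-216, Pow(501, Rational(1, 2))))) = Add(49907, Mul(216, Pow(501, Rational(1, 2))))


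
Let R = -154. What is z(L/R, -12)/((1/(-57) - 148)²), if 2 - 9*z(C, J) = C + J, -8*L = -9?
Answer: 6229777/87697417808 ≈ 7.1037e-5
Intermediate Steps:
L = 9/8 (L = -⅛*(-9) = 9/8 ≈ 1.1250)
z(C, J) = 2/9 - C/9 - J/9 (z(C, J) = 2/9 - (C + J)/9 = 2/9 + (-C/9 - J/9) = 2/9 - C/9 - J/9)
z(L/R, -12)/((1/(-57) - 148)²) = (2/9 - 1/(8*(-154)) - ⅑*(-12))/((1/(-57) - 148)²) = (2/9 - (-1)/(8*154) + 4/3)/((-1/57 - 148)²) = (2/9 - ⅑*(-9/1232) + 4/3)/((-8437/57)²) = (2/9 + 1/1232 + 4/3)/(71182969/3249) = (17257/11088)*(3249/71182969) = 6229777/87697417808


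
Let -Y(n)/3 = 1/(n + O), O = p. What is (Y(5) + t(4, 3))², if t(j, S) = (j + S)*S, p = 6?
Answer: 51984/121 ≈ 429.62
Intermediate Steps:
O = 6
Y(n) = -3/(6 + n) (Y(n) = -3/(n + 6) = -3/(6 + n))
t(j, S) = S*(S + j) (t(j, S) = (S + j)*S = S*(S + j))
(Y(5) + t(4, 3))² = (-3/(6 + 5) + 3*(3 + 4))² = (-3/11 + 3*7)² = (-3*1/11 + 21)² = (-3/11 + 21)² = (228/11)² = 51984/121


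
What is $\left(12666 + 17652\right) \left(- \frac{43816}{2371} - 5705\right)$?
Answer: $- \frac{411426507978}{2371} \approx -1.7352 \cdot 10^{8}$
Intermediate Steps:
$\left(12666 + 17652\right) \left(- \frac{43816}{2371} - 5705\right) = 30318 \left(\left(-43816\right) \frac{1}{2371} - 5705\right) = 30318 \left(- \frac{43816}{2371} - 5705\right) = 30318 \left(- \frac{13570371}{2371}\right) = - \frac{411426507978}{2371}$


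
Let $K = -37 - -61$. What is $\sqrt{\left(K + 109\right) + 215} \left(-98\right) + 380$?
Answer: $380 - 196 \sqrt{87} \approx -1448.2$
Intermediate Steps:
$K = 24$ ($K = -37 + 61 = 24$)
$\sqrt{\left(K + 109\right) + 215} \left(-98\right) + 380 = \sqrt{\left(24 + 109\right) + 215} \left(-98\right) + 380 = \sqrt{133 + 215} \left(-98\right) + 380 = \sqrt{348} \left(-98\right) + 380 = 2 \sqrt{87} \left(-98\right) + 380 = - 196 \sqrt{87} + 380 = 380 - 196 \sqrt{87}$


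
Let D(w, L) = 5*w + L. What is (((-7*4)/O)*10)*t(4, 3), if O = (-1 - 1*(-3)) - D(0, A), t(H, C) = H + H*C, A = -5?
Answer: -640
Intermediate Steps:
D(w, L) = L + 5*w
t(H, C) = H + C*H
O = 7 (O = (-1 - 1*(-3)) - (-5 + 5*0) = (-1 + 3) - (-5 + 0) = 2 - 1*(-5) = 2 + 5 = 7)
(((-7*4)/O)*10)*t(4, 3) = ((-7*4/7)*10)*(4*(1 + 3)) = (-28*1/7*10)*(4*4) = -4*10*16 = -40*16 = -640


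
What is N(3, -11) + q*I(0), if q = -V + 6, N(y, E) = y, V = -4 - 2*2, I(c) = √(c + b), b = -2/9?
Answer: 3 + 14*I*√2/3 ≈ 3.0 + 6.5997*I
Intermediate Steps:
b = -2/9 (b = -2*⅑ = -2/9 ≈ -0.22222)
I(c) = √(-2/9 + c) (I(c) = √(c - 2/9) = √(-2/9 + c))
V = -8 (V = -4 - 4 = -8)
q = 14 (q = -1*(-8) + 6 = 8 + 6 = 14)
N(3, -11) + q*I(0) = 3 + 14*(√(-2 + 9*0)/3) = 3 + 14*(√(-2 + 0)/3) = 3 + 14*(√(-2)/3) = 3 + 14*((I*√2)/3) = 3 + 14*(I*√2/3) = 3 + 14*I*√2/3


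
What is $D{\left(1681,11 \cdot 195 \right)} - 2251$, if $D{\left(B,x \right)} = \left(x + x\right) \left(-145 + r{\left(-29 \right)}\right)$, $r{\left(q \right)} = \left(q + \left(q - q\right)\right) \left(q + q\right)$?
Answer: $6591479$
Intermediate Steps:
$r{\left(q \right)} = 2 q^{2}$ ($r{\left(q \right)} = \left(q + 0\right) 2 q = q 2 q = 2 q^{2}$)
$D{\left(B,x \right)} = 3074 x$ ($D{\left(B,x \right)} = \left(x + x\right) \left(-145 + 2 \left(-29\right)^{2}\right) = 2 x \left(-145 + 2 \cdot 841\right) = 2 x \left(-145 + 1682\right) = 2 x 1537 = 3074 x$)
$D{\left(1681,11 \cdot 195 \right)} - 2251 = 3074 \cdot 11 \cdot 195 - 2251 = 3074 \cdot 2145 - 2251 = 6593730 - 2251 = 6591479$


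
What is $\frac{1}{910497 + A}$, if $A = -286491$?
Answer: $\frac{1}{624006} \approx 1.6025 \cdot 10^{-6}$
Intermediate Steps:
$\frac{1}{910497 + A} = \frac{1}{910497 - 286491} = \frac{1}{624006}$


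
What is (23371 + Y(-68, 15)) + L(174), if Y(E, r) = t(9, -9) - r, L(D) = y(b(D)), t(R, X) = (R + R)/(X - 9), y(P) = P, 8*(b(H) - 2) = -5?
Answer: 186851/8 ≈ 23356.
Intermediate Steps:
b(H) = 11/8 (b(H) = 2 + (1/8)*(-5) = 2 - 5/8 = 11/8)
t(R, X) = 2*R/(-9 + X) (t(R, X) = (2*R)/(-9 + X) = 2*R/(-9 + X))
L(D) = 11/8
Y(E, r) = -1 - r (Y(E, r) = 2*9/(-9 - 9) - r = 2*9/(-18) - r = 2*9*(-1/18) - r = -1 - r)
(23371 + Y(-68, 15)) + L(174) = (23371 + (-1 - 1*15)) + 11/8 = (23371 + (-1 - 15)) + 11/8 = (23371 - 16) + 11/8 = 23355 + 11/8 = 186851/8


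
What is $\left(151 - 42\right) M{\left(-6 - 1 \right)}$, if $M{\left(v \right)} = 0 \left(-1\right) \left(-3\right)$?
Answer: $0$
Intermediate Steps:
$M{\left(v \right)} = 0$ ($M{\left(v \right)} = 0 \left(-3\right) = 0$)
$\left(151 - 42\right) M{\left(-6 - 1 \right)} = \left(151 - 42\right) 0 = 109 \cdot 0 = 0$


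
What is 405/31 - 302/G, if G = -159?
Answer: 73757/4929 ≈ 14.964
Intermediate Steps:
405/31 - 302/G = 405/31 - 302/(-159) = 405*(1/31) - 302*(-1/159) = 405/31 + 302/159 = 73757/4929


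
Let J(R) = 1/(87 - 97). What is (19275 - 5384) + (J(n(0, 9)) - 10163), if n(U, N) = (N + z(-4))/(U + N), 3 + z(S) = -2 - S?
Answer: 37279/10 ≈ 3727.9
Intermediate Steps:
z(S) = -5 - S (z(S) = -3 + (-2 - S) = -5 - S)
n(U, N) = (-1 + N)/(N + U) (n(U, N) = (N + (-5 - 1*(-4)))/(U + N) = (N + (-5 + 4))/(N + U) = (N - 1)/(N + U) = (-1 + N)/(N + U))
J(R) = -⅒ (J(R) = 1/(-10) = -⅒)
(19275 - 5384) + (J(n(0, 9)) - 10163) = (19275 - 5384) + (-⅒ - 10163) = 13891 - 101631/10 = 37279/10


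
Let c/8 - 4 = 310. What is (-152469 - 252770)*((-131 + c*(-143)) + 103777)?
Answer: 103566931230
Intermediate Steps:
c = 2512 (c = 32 + 8*310 = 32 + 2480 = 2512)
(-152469 - 252770)*((-131 + c*(-143)) + 103777) = (-152469 - 252770)*((-131 + 2512*(-143)) + 103777) = -405239*((-131 - 359216) + 103777) = -405239*(-359347 + 103777) = -405239*(-255570) = 103566931230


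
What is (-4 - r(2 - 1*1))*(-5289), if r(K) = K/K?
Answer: 26445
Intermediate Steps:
r(K) = 1
(-4 - r(2 - 1*1))*(-5289) = (-4 - 1*1)*(-5289) = (-4 - 1)*(-5289) = -5*(-5289) = 26445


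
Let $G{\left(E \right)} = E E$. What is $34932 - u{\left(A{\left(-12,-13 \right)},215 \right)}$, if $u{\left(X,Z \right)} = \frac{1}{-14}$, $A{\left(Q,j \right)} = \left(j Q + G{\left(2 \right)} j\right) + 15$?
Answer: $\frac{489049}{14} \approx 34932.0$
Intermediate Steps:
$G{\left(E \right)} = E^{2}$
$A{\left(Q,j \right)} = 15 + 4 j + Q j$ ($A{\left(Q,j \right)} = \left(j Q + 2^{2} j\right) + 15 = \left(Q j + 4 j\right) + 15 = \left(4 j + Q j\right) + 15 = 15 + 4 j + Q j$)
$u{\left(X,Z \right)} = - \frac{1}{14}$
$34932 - u{\left(A{\left(-12,-13 \right)},215 \right)} = 34932 - - \frac{1}{14} = 34932 + \frac{1}{14} = \frac{489049}{14}$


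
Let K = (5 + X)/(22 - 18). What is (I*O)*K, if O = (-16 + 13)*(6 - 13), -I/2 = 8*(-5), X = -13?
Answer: -3360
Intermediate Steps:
K = -2 (K = (5 - 13)/(22 - 18) = -8/4 = -8*1/4 = -2)
I = 80 (I = -16*(-5) = -2*(-40) = 80)
O = 21 (O = -3*(-7) = 21)
(I*O)*K = (80*21)*(-2) = 1680*(-2) = -3360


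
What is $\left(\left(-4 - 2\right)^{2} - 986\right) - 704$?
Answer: $-1654$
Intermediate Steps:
$\left(\left(-4 - 2\right)^{2} - 986\right) - 704 = \left(\left(-6\right)^{2} + \left(-1294 + 308\right)\right) - 704 = \left(36 - 986\right) - 704 = -950 - 704 = -1654$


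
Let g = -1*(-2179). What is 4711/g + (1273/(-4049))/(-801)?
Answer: 15281719906/7067039571 ≈ 2.1624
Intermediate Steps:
g = 2179
4711/g + (1273/(-4049))/(-801) = 4711/2179 + (1273/(-4049))/(-801) = 4711*(1/2179) + (1273*(-1/4049))*(-1/801) = 4711/2179 - 1273/4049*(-1/801) = 4711/2179 + 1273/3243249 = 15281719906/7067039571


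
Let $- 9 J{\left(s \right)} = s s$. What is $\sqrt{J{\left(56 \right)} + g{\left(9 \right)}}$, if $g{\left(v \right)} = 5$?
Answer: $\frac{i \sqrt{3091}}{3} \approx 18.532 i$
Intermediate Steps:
$J{\left(s \right)} = - \frac{s^{2}}{9}$ ($J{\left(s \right)} = - \frac{s s}{9} = - \frac{s^{2}}{9}$)
$\sqrt{J{\left(56 \right)} + g{\left(9 \right)}} = \sqrt{- \frac{56^{2}}{9} + 5} = \sqrt{\left(- \frac{1}{9}\right) 3136 + 5} = \sqrt{- \frac{3136}{9} + 5} = \sqrt{- \frac{3091}{9}} = \frac{i \sqrt{3091}}{3}$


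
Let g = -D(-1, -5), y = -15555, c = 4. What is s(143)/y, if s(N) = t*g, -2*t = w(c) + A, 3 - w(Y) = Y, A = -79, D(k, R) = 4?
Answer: 32/3111 ≈ 0.010286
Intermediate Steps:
w(Y) = 3 - Y
g = -4 (g = -1*4 = -4)
t = 40 (t = -((3 - 1*4) - 79)/2 = -((3 - 4) - 79)/2 = -(-1 - 79)/2 = -1/2*(-80) = 40)
s(N) = -160 (s(N) = 40*(-4) = -160)
s(143)/y = -160/(-15555) = -160*(-1/15555) = 32/3111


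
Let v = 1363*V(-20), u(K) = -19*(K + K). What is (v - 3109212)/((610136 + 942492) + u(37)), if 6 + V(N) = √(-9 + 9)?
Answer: -519565/258537 ≈ -2.0096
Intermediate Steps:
V(N) = -6 (V(N) = -6 + √(-9 + 9) = -6 + √0 = -6 + 0 = -6)
u(K) = -38*K
v = -8178 (v = 1363*(-6) = -8178)
(v - 3109212)/((610136 + 942492) + u(37)) = (-8178 - 3109212)/((610136 + 942492) - 38*37) = -3117390/(1552628 - 1406) = -3117390/1551222 = -3117390*1/1551222 = -519565/258537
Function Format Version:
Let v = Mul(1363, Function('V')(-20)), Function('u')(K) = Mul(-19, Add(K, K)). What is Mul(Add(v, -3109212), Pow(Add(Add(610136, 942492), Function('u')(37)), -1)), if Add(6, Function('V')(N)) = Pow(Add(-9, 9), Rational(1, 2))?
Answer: Rational(-519565, 258537) ≈ -2.0096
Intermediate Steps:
Function('V')(N) = -6 (Function('V')(N) = Add(-6, Pow(Add(-9, 9), Rational(1, 2))) = Add(-6, Pow(0, Rational(1, 2))) = Add(-6, 0) = -6)
Function('u')(K) = Mul(-38, K) (Function('u')(K) = Mul(-19, Mul(2, K)) = Mul(-38, K))
v = -8178 (v = Mul(1363, -6) = -8178)
Mul(Add(v, -3109212), Pow(Add(Add(610136, 942492), Function('u')(37)), -1)) = Mul(Add(-8178, -3109212), Pow(Add(Add(610136, 942492), Mul(-38, 37)), -1)) = Mul(-3117390, Pow(Add(1552628, -1406), -1)) = Mul(-3117390, Pow(1551222, -1)) = Mul(-3117390, Rational(1, 1551222)) = Rational(-519565, 258537)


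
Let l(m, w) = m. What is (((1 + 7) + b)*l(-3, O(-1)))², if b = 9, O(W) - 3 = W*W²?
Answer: 2601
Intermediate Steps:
O(W) = 3 + W³ (O(W) = 3 + W*W² = 3 + W³)
(((1 + 7) + b)*l(-3, O(-1)))² = (((1 + 7) + 9)*(-3))² = ((8 + 9)*(-3))² = (17*(-3))² = (-51)² = 2601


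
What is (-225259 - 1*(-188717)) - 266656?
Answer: -303198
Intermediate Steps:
(-225259 - 1*(-188717)) - 266656 = (-225259 + 188717) - 266656 = -36542 - 266656 = -303198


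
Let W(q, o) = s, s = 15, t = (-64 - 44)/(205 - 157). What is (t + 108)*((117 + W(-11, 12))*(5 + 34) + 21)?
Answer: 2186487/4 ≈ 5.4662e+5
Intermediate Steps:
t = -9/4 (t = -108/48 = -108*1/48 = -9/4 ≈ -2.2500)
W(q, o) = 15
(t + 108)*((117 + W(-11, 12))*(5 + 34) + 21) = (-9/4 + 108)*((117 + 15)*(5 + 34) + 21) = 423*(132*39 + 21)/4 = 423*(5148 + 21)/4 = (423/4)*5169 = 2186487/4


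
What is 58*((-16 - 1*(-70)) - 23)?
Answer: 1798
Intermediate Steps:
58*((-16 - 1*(-70)) - 23) = 58*((-16 + 70) - 23) = 58*(54 - 23) = 58*31 = 1798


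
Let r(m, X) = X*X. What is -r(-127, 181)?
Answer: -32761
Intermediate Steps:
r(m, X) = X²
-r(-127, 181) = -1*181² = -1*32761 = -32761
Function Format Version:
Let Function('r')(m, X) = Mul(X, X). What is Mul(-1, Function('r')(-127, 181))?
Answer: -32761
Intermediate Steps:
Function('r')(m, X) = Pow(X, 2)
Mul(-1, Function('r')(-127, 181)) = Mul(-1, Pow(181, 2)) = Mul(-1, 32761) = -32761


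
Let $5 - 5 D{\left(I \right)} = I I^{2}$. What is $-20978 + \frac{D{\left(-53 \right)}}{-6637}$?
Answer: $- \frac{696303812}{33185} \approx -20983.0$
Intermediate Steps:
$D{\left(I \right)} = 1 - \frac{I^{3}}{5}$ ($D{\left(I \right)} = 1 - \frac{I I^{2}}{5} = 1 - \frac{I^{3}}{5}$)
$-20978 + \frac{D{\left(-53 \right)}}{-6637} = -20978 + \frac{1 - \frac{\left(-53\right)^{3}}{5}}{-6637} = -20978 + \left(1 - - \frac{148877}{5}\right) \left(- \frac{1}{6637}\right) = -20978 + \left(1 + \frac{148877}{5}\right) \left(- \frac{1}{6637}\right) = -20978 + \frac{148882}{5} \left(- \frac{1}{6637}\right) = -20978 - \frac{148882}{33185} = - \frac{696303812}{33185}$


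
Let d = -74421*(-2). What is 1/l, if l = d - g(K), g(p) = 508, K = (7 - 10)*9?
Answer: 1/148334 ≈ 6.7415e-6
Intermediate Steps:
K = -27 (K = -3*9 = -27)
d = 148842
l = 148334 (l = 148842 - 1*508 = 148842 - 508 = 148334)
1/l = 1/148334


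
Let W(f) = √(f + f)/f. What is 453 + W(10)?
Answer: 453 + √5/5 ≈ 453.45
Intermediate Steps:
W(f) = √2/√f (W(f) = √(2*f)/f = (√2*√f)/f = √2/√f)
453 + W(10) = 453 + √2/√10 = 453 + √2*(√10/10) = 453 + √5/5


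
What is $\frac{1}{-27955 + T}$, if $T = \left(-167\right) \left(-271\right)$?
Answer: $\frac{1}{17302} \approx 5.7797 \cdot 10^{-5}$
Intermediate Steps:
$T = 45257$
$\frac{1}{-27955 + T} = \frac{1}{-27955 + 45257} = \frac{1}{17302}$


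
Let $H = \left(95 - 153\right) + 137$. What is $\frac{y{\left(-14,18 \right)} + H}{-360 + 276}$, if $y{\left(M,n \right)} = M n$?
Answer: $\frac{173}{84} \approx 2.0595$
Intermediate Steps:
$H = 79$ ($H = -58 + 137 = 79$)
$\frac{y{\left(-14,18 \right)} + H}{-360 + 276} = \frac{\left(-14\right) 18 + 79}{-360 + 276} = \frac{-252 + 79}{-84} = \left(-173\right) \left(- \frac{1}{84}\right) = \frac{173}{84}$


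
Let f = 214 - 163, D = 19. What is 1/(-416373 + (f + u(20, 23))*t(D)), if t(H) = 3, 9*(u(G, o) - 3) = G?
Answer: -3/1248613 ≈ -2.4027e-6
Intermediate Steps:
u(G, o) = 3 + G/9
f = 51
1/(-416373 + (f + u(20, 23))*t(D)) = 1/(-416373 + (51 + (3 + (1/9)*20))*3) = 1/(-416373 + (51 + (3 + 20/9))*3) = 1/(-416373 + (51 + 47/9)*3) = 1/(-416373 + (506/9)*3) = 1/(-416373 + 506/3) = 1/(-1248613/3) = -3/1248613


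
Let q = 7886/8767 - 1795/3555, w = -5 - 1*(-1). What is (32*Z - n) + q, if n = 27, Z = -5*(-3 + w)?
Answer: 6815496934/6233337 ≈ 1093.4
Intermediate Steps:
w = -4 (w = -5 + 1 = -4)
Z = 35 (Z = -5*(-3 - 4) = -5*(-7) = 35)
q = 2459593/6233337 (q = 7886*(1/8767) - 1795*1/3555 = 7886/8767 - 359/711 = 2459593/6233337 ≈ 0.39459)
(32*Z - n) + q = (32*35 - 1*27) + 2459593/6233337 = (1120 - 27) + 2459593/6233337 = 1093 + 2459593/6233337 = 6815496934/6233337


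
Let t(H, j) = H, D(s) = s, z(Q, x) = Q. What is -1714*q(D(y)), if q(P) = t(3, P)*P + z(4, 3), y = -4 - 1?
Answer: 18854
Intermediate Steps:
y = -5
q(P) = 4 + 3*P (q(P) = 3*P + 4 = 4 + 3*P)
-1714*q(D(y)) = -1714*(4 + 3*(-5)) = -1714*(4 - 15) = -1714*(-11) = 18854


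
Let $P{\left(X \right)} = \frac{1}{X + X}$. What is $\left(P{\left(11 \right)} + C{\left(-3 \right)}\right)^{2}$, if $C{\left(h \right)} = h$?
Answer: $\frac{4225}{484} \approx 8.7293$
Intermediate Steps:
$P{\left(X \right)} = \frac{1}{2 X}$
$\left(P{\left(11 \right)} + C{\left(-3 \right)}\right)^{2} = \left(\frac{1}{2 \cdot 11} - 3\right)^{2} = \left(\frac{1}{2} \cdot \frac{1}{11} - 3\right)^{2} = \left(\frac{1}{22} - 3\right)^{2} = \left(- \frac{65}{22}\right)^{2} = \frac{4225}{484}$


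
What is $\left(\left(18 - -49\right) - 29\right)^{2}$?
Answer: $1444$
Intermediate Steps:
$\left(\left(18 - -49\right) - 29\right)^{2} = \left(\left(18 + 49\right) - 29\right)^{2} = \left(67 - 29\right)^{2} = 38^{2} = 1444$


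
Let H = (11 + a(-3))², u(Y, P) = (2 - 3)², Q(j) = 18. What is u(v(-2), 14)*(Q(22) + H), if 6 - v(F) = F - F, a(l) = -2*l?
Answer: 307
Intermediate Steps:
v(F) = 6 (v(F) = 6 - (F - F) = 6 - 1*0 = 6 + 0 = 6)
u(Y, P) = 1 (u(Y, P) = (-1)² = 1)
H = 289 (H = (11 - 2*(-3))² = (11 + 6)² = 17² = 289)
u(v(-2), 14)*(Q(22) + H) = 1*(18 + 289) = 1*307 = 307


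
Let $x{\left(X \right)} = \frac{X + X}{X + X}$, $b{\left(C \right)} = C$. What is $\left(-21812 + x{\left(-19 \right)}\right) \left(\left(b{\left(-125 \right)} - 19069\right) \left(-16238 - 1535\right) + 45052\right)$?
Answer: $-7441477285354$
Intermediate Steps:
$x{\left(X \right)} = 1$ ($x{\left(X \right)} = \frac{2 X}{2 X} = 2 X \frac{1}{2 X} = 1$)
$\left(-21812 + x{\left(-19 \right)}\right) \left(\left(b{\left(-125 \right)} - 19069\right) \left(-16238 - 1535\right) + 45052\right) = \left(-21812 + 1\right) \left(\left(-125 - 19069\right) \left(-16238 - 1535\right) + 45052\right) = - 21811 \left(\left(-19194\right) \left(-17773\right) + 45052\right) = - 21811 \left(341134962 + 45052\right) = \left(-21811\right) 341180014 = -7441477285354$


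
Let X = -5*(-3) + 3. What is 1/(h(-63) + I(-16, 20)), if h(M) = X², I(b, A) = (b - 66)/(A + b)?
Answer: 2/607 ≈ 0.0032949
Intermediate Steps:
I(b, A) = (-66 + b)/(A + b)
X = 18 (X = 15 + 3 = 18)
h(M) = 324 (h(M) = 18² = 324)
1/(h(-63) + I(-16, 20)) = 1/(324 + (-66 - 16)/(20 - 16)) = 1/(324 - 82/4) = 1/(324 + (¼)*(-82)) = 1/(324 - 41/2) = 1/(607/2) = 2/607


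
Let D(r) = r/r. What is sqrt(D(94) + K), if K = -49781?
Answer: 2*I*sqrt(12445) ≈ 223.11*I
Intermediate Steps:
D(r) = 1
sqrt(D(94) + K) = sqrt(1 - 49781) = sqrt(-49780) = 2*I*sqrt(12445)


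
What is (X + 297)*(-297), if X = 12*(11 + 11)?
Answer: -166617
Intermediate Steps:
X = 264 (X = 12*22 = 264)
(X + 297)*(-297) = (264 + 297)*(-297) = 561*(-297) = -166617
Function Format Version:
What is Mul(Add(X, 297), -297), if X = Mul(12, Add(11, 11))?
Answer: -166617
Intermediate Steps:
X = 264 (X = Mul(12, 22) = 264)
Mul(Add(X, 297), -297) = Mul(Add(264, 297), -297) = Mul(561, -297) = -166617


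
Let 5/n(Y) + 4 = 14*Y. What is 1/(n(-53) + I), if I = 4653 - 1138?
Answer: 746/2622185 ≈ 0.00028450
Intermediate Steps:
n(Y) = 5/(-4 + 14*Y)
I = 3515
1/(n(-53) + I) = 1/(5/(2*(-2 + 7*(-53))) + 3515) = 1/(5/(2*(-2 - 371)) + 3515) = 1/((5/2)/(-373) + 3515) = 1/((5/2)*(-1/373) + 3515) = 1/(-5/746 + 3515) = 1/(2622185/746) = 746/2622185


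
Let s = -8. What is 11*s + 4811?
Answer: 4723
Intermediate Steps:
11*s + 4811 = 11*(-8) + 4811 = -88 + 4811 = 4723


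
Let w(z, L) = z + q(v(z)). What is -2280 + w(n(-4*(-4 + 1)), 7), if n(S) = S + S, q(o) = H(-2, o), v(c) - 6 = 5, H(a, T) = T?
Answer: -2245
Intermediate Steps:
v(c) = 11 (v(c) = 6 + 5 = 11)
q(o) = o
n(S) = 2*S
w(z, L) = 11 + z (w(z, L) = z + 11 = 11 + z)
-2280 + w(n(-4*(-4 + 1)), 7) = -2280 + (11 + 2*(-4*(-4 + 1))) = -2280 + (11 + 2*(-4*(-3))) = -2280 + (11 + 2*12) = -2280 + (11 + 24) = -2280 + 35 = -2245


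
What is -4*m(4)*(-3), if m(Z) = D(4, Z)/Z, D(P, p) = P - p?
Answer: 0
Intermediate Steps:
m(Z) = (4 - Z)/Z
-4*m(4)*(-3) = -4*(4 - 1*4)/4*(-3) = -(4 - 4)*(-3) = -0*(-3) = -4*0*(-3) = 0*(-3) = 0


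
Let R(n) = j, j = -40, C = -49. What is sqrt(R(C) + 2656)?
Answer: 2*sqrt(654) ≈ 51.147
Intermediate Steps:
R(n) = -40
sqrt(R(C) + 2656) = sqrt(-40 + 2656) = sqrt(2616) = 2*sqrt(654)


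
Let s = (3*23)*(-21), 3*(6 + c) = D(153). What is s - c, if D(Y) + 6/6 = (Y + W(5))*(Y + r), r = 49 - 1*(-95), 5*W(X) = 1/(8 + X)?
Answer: -3235282/195 ≈ -16591.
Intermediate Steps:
W(X) = 1/(5*(8 + X))
r = 144 (r = 49 + 95 = 144)
D(Y) = -1 + (144 + Y)*(1/65 + Y) (D(Y) = -1 + (Y + 1/(5*(8 + 5)))*(Y + 144) = -1 + (Y + (⅕)/13)*(144 + Y) = -1 + (Y + (⅕)*(1/13))*(144 + Y) = -1 + (Y + 1/65)*(144 + Y) = -1 + (1/65 + Y)*(144 + Y) = -1 + (144 + Y)*(1/65 + Y))
c = 2952727/195 (c = -6 + (79/65 + 153² + (9361/65)*153)/3 = -6 + (79/65 + 23409 + 1432233/65)/3 = -6 + (⅓)*(2953897/65) = -6 + 2953897/195 = 2952727/195 ≈ 15142.)
s = -1449 (s = 69*(-21) = -1449)
s - c = -1449 - 1*2952727/195 = -1449 - 2952727/195 = -3235282/195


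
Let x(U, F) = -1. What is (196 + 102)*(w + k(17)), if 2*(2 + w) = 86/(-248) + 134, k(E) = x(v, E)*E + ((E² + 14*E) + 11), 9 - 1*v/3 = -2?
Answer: 21647465/124 ≈ 1.7458e+5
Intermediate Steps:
v = 33 (v = 27 - 3*(-2) = 27 + 6 = 33)
k(E) = 11 + E² + 13*E (k(E) = -E + ((E² + 14*E) + 11) = -E + (11 + E² + 14*E) = 11 + E² + 13*E)
w = 16077/248 (w = -2 + (86/(-248) + 134)/2 = -2 + (86*(-1/248) + 134)/2 = -2 + (-43/124 + 134)/2 = -2 + (½)*(16573/124) = -2 + 16573/248 = 16077/248 ≈ 64.827)
(196 + 102)*(w + k(17)) = (196 + 102)*(16077/248 + (11 + 17² + 13*17)) = 298*(16077/248 + (11 + 289 + 221)) = 298*(16077/248 + 521) = 298*(145285/248) = 21647465/124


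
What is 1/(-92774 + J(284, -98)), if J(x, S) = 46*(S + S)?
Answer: -1/101790 ≈ -9.8241e-6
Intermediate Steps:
J(x, S) = 92*S (J(x, S) = 46*(2*S) = 92*S)
1/(-92774 + J(284, -98)) = 1/(-92774 + 92*(-98)) = 1/(-92774 - 9016) = 1/(-101790) = -1/101790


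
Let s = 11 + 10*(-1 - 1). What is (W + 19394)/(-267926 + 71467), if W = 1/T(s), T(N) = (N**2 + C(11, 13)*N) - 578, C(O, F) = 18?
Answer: -12780645/129466481 ≈ -0.098718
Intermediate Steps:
s = -9 (s = 11 + 10*(-2) = 11 - 20 = -9)
T(N) = -578 + N**2 + 18*N (T(N) = (N**2 + 18*N) - 578 = -578 + N**2 + 18*N)
W = -1/659 (W = 1/(-578 + (-9)**2 + 18*(-9)) = 1/(-578 + 81 - 162) = 1/(-659) = -1/659 ≈ -0.0015175)
(W + 19394)/(-267926 + 71467) = (-1/659 + 19394)/(-267926 + 71467) = (12780645/659)/(-196459) = (12780645/659)*(-1/196459) = -12780645/129466481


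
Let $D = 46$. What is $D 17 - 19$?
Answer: $763$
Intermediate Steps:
$D 17 - 19 = 46 \cdot 17 - 19 = 782 - 19 = 763$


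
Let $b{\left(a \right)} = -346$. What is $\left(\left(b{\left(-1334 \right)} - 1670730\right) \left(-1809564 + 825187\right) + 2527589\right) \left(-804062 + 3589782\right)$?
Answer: $4582429470007398520$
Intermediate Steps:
$\left(\left(b{\left(-1334 \right)} - 1670730\right) \left(-1809564 + 825187\right) + 2527589\right) \left(-804062 + 3589782\right) = \left(\left(-346 - 1670730\right) \left(-1809564 + 825187\right) + 2527589\right) \left(-804062 + 3589782\right) = \left(\left(-1671076\right) \left(-984377\right) + 2527589\right) 2785720 = \left(1644968779652 + 2527589\right) 2785720 = 1644971307241 \cdot 2785720 = 4582429470007398520$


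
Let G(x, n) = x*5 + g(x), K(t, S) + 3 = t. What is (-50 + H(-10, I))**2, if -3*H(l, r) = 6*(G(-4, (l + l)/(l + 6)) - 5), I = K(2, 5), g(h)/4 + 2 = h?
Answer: 2304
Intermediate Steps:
K(t, S) = -3 + t
g(h) = -8 + 4*h
I = -1 (I = -3 + 2 = -1)
G(x, n) = -8 + 9*x (G(x, n) = x*5 + (-8 + 4*x) = 5*x + (-8 + 4*x) = -8 + 9*x)
H(l, r) = 98 (H(l, r) = -2*((-8 + 9*(-4)) - 5) = -2*((-8 - 36) - 5) = -2*(-44 - 5) = -2*(-49) = -1/3*(-294) = 98)
(-50 + H(-10, I))**2 = (-50 + 98)**2 = 48**2 = 2304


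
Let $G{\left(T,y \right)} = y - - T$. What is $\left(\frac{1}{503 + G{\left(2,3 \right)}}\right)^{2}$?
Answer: $\frac{1}{258064} \approx 3.875 \cdot 10^{-6}$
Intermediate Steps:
$G{\left(T,y \right)} = T + y$ ($G{\left(T,y \right)} = y + T = T + y$)
$\left(\frac{1}{503 + G{\left(2,3 \right)}}\right)^{2} = \left(\frac{1}{503 + \left(2 + 3\right)}\right)^{2} = \left(\frac{1}{503 + 5}\right)^{2} = \left(\frac{1}{508}\right)^{2} = \frac{1}{258064}$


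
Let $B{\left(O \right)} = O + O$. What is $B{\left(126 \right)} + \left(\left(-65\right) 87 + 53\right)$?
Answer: $-5350$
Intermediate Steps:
$B{\left(O \right)} = 2 O$
$B{\left(126 \right)} + \left(\left(-65\right) 87 + 53\right) = 2 \cdot 126 + \left(\left(-65\right) 87 + 53\right) = 252 + \left(-5655 + 53\right) = 252 - 5602 = -5350$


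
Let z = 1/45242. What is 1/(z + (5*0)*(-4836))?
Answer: 45242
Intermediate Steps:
z = 1/45242 ≈ 2.2103e-5
1/(z + (5*0)*(-4836)) = 1/(1/45242 + (5*0)*(-4836)) = 1/(1/45242 + 0*(-4836)) = 1/(1/45242 + 0) = 1/(1/45242) = 45242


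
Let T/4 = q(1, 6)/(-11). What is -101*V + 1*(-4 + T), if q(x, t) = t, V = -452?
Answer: 502104/11 ≈ 45646.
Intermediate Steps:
T = -24/11 (T = 4*(6/(-11)) = 4*(6*(-1/11)) = 4*(-6/11) = -24/11 ≈ -2.1818)
-101*V + 1*(-4 + T) = -101*(-452) + 1*(-4 - 24/11) = 45652 + 1*(-68/11) = 45652 - 68/11 = 502104/11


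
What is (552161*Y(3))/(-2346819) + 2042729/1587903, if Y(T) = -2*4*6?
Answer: 15626421477145/1242173643519 ≈ 12.580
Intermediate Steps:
Y(T) = -48 (Y(T) = -8*6 = -48)
(552161*Y(3))/(-2346819) + 2042729/1587903 = (552161*(-48))/(-2346819) + 2042729/1587903 = -26503728*(-1/2346819) + 2042729*(1/1587903) = 8834576/782273 + 2042729/1587903 = 15626421477145/1242173643519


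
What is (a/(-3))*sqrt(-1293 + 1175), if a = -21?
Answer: 7*I*sqrt(118) ≈ 76.039*I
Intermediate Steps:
(a/(-3))*sqrt(-1293 + 1175) = (-21/(-3))*sqrt(-1293 + 1175) = (-21*(-1/3))*sqrt(-118) = 7*(I*sqrt(118)) = 7*I*sqrt(118)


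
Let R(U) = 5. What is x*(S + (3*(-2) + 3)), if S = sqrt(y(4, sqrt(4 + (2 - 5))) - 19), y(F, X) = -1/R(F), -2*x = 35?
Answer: 105/2 - 14*I*sqrt(30) ≈ 52.5 - 76.681*I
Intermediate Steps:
x = -35/2 (x = -1/2*35 = -35/2 ≈ -17.500)
y(F, X) = -1/5
S = 4*I*sqrt(30)/5 (S = sqrt(-1/5 - 19) = sqrt(-96/5) = 4*I*sqrt(30)/5 ≈ 4.3818*I)
x*(S + (3*(-2) + 3)) = -35*(4*I*sqrt(30)/5 + (3*(-2) + 3))/2 = -35*(4*I*sqrt(30)/5 + (-6 + 3))/2 = -35*(4*I*sqrt(30)/5 - 3)/2 = -35*(-3 + 4*I*sqrt(30)/5)/2 = 105/2 - 14*I*sqrt(30)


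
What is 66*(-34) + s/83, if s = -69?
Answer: -186321/83 ≈ -2244.8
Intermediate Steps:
66*(-34) + s/83 = 66*(-34) - 69/83 = -2244 - 69*1/83 = -2244 - 69/83 = -186321/83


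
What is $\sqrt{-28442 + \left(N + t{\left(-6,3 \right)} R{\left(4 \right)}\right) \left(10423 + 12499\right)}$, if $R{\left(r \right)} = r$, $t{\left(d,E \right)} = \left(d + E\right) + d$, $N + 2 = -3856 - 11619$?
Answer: $2 i \sqrt{88904357} \approx 18858.0 i$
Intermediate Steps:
$N = -15477$ ($N = -2 - 15475 = -15477$)
$t{\left(d,E \right)} = E + 2 d$ ($t{\left(d,E \right)} = \left(E + d\right) + d = E + 2 d$)
$\sqrt{-28442 + \left(N + t{\left(-6,3 \right)} R{\left(4 \right)}\right) \left(10423 + 12499\right)} = \sqrt{-28442 + \left(-15477 + \left(3 + 2 \left(-6\right)\right) 4\right) \left(10423 + 12499\right)} = \sqrt{-28442 + \left(-15477 + \left(3 - 12\right) 4\right) 22922} = \sqrt{-28442 + \left(-15477 - 36\right) 22922} = \sqrt{-28442 - 355588986} = \sqrt{-355617428} = 2 i \sqrt{88904357}$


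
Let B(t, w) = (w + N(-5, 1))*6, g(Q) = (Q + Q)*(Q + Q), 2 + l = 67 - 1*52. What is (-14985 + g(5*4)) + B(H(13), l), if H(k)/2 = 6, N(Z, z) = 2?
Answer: -13295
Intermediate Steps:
l = 13 (l = -2 + (67 - 1*52) = -2 + (67 - 52) = -2 + 15 = 13)
g(Q) = 4*Q² (g(Q) = (2*Q)*(2*Q) = 4*Q²)
H(k) = 12 (H(k) = 2*6 = 12)
B(t, w) = 12 + 6*w (B(t, w) = (w + 2)*6 = (2 + w)*6 = 12 + 6*w)
(-14985 + g(5*4)) + B(H(13), l) = (-14985 + 4*(5*4)²) + (12 + 6*13) = (-14985 + 4*20²) + (12 + 78) = (-14985 + 4*400) + 90 = (-14985 + 1600) + 90 = -13385 + 90 = -13295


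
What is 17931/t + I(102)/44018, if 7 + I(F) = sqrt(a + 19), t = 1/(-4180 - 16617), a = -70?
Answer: -16414796706133/44018 + I*sqrt(51)/44018 ≈ -3.7291e+8 + 0.00016224*I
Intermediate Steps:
t = -1/20797 (t = 1/(-20797) = -1/20797 ≈ -4.8084e-5)
I(F) = -7 + I*sqrt(51) (I(F) = -7 + sqrt(-70 + 19) = -7 + sqrt(-51) = -7 + I*sqrt(51))
17931/t + I(102)/44018 = 17931/(-1/20797) + (-7 + I*sqrt(51))/44018 = 17931*(-20797) + (-7 + I*sqrt(51))*(1/44018) = -372911007 + (-7/44018 + I*sqrt(51)/44018) = -16414796706133/44018 + I*sqrt(51)/44018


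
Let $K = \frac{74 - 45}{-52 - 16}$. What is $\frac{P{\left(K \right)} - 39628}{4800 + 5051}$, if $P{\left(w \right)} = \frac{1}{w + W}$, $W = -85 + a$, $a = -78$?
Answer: $- \frac{440386032}{109474163} \approx -4.0227$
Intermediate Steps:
$W = -163$ ($W = -85 - 78 = -163$)
$K = - \frac{29}{68}$ ($K = \frac{29}{-68} = 29 \left(- \frac{1}{68}\right) = - \frac{29}{68} \approx -0.42647$)
$P{\left(w \right)} = \frac{1}{-163 + w}$ ($P{\left(w \right)} = \frac{1}{w - 163} = \frac{1}{-163 + w}$)
$\frac{P{\left(K \right)} - 39628}{4800 + 5051} = \frac{\frac{1}{-163 - \frac{29}{68}} - 39628}{4800 + 5051} = \frac{\frac{1}{- \frac{11113}{68}} - 39628}{9851} = \left(- \frac{68}{11113} - 39628\right) \frac{1}{9851} = \left(- \frac{440386032}{11113}\right) \frac{1}{9851} = - \frac{440386032}{109474163}$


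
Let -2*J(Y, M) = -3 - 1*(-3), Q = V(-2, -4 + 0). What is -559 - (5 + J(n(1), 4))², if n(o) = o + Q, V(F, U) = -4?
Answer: -584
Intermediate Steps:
Q = -4
n(o) = -4 + o (n(o) = o - 4 = -4 + o)
J(Y, M) = 0 (J(Y, M) = -(-3 - 1*(-3))/2 = -(-3 + 3)/2 = -½*0 = 0)
-559 - (5 + J(n(1), 4))² = -559 - (5 + 0)² = -559 - 1*5² = -559 - 1*25 = -559 - 25 = -584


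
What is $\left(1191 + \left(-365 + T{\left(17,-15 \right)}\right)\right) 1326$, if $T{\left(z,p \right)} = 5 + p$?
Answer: $1082016$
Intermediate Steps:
$\left(1191 + \left(-365 + T{\left(17,-15 \right)}\right)\right) 1326 = \left(1191 + \left(-365 + \left(5 - 15\right)\right)\right) 1326 = \left(1191 - 375\right) 1326 = 816 \cdot 1326 = 1082016$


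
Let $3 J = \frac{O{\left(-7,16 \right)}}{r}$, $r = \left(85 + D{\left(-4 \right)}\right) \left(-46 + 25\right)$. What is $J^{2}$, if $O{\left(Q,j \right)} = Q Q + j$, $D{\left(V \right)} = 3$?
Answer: $\frac{4225}{30735936} \approx 0.00013746$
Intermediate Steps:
$O{\left(Q,j \right)} = j + Q^{2}$ ($O{\left(Q,j \right)} = Q^{2} + j = j + Q^{2}$)
$r = -1848$ ($r = \left(85 + 3\right) \left(-46 + 25\right) = 88 \left(-21\right) = -1848$)
$J = - \frac{65}{5544}$ ($J = \frac{\left(16 + \left(-7\right)^{2}\right) \frac{1}{-1848}}{3} = \frac{\left(16 + 49\right) \left(- \frac{1}{1848}\right)}{3} = \frac{65 \left(- \frac{1}{1848}\right)}{3} = \frac{1}{3} \left(- \frac{65}{1848}\right) = - \frac{65}{5544} \approx -0.011724$)
$J^{2} = \left(- \frac{65}{5544}\right)^{2} = \frac{4225}{30735936}$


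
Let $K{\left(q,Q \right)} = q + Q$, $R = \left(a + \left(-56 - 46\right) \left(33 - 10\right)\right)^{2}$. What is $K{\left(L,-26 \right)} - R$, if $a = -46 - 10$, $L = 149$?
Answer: $-5769481$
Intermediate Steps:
$a = -56$ ($a = -46 - 10 = -56$)
$R = 5769604$ ($R = \left(-56 + \left(-56 - 46\right) \left(33 - 10\right)\right)^{2} = \left(-56 - 2346\right)^{2} = \left(-2402\right)^{2} = 5769604$)
$K{\left(q,Q \right)} = Q + q$
$K{\left(L,-26 \right)} - R = \left(-26 + 149\right) - 5769604 = 123 - 5769604 = -5769481$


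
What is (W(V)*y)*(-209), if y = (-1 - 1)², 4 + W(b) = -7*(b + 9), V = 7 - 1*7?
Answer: 56012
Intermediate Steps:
V = 0 (V = 7 - 7 = 0)
W(b) = -67 - 7*b (W(b) = -4 - 7*(b + 9) = -4 - 7*(9 + b) = -4 + (-63 - 7*b) = -67 - 7*b)
y = 4 (y = (-2)² = 4)
(W(V)*y)*(-209) = ((-67 - 7*0)*4)*(-209) = ((-67 + 0)*4)*(-209) = -67*4*(-209) = -268*(-209) = 56012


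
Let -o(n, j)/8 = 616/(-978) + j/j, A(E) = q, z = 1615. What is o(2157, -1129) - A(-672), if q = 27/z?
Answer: -2351723/789735 ≈ -2.9779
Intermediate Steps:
q = 27/1615 ≈ 0.016718
A(E) = 27/1615
o(n, j) = -1448/489 (o(n, j) = -8*(616/(-978) + j/j) = -8*(616*(-1/978) + 1) = -8*(-308/489 + 1) = -8*181/489 = -1448/489)
o(2157, -1129) - A(-672) = -1448/489 - 1*27/1615 = -1448/489 - 27/1615 = -2351723/789735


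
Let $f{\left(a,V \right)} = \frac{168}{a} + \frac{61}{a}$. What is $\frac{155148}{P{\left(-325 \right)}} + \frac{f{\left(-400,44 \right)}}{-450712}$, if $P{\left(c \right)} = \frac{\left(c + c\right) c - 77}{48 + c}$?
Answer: $- \frac{2582639598434061}{12690427356800} \approx -203.51$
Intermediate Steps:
$f{\left(a,V \right)} = \frac{229}{a}$
$P{\left(c \right)} = \frac{-77 + 2 c^{2}}{48 + c}$ ($P{\left(c \right)} = \frac{2 c c - 77}{48 + c} = \frac{2 c^{2} - 77}{48 + c} = \frac{-77 + 2 c^{2}}{48 + c}$)
$\frac{155148}{P{\left(-325 \right)}} + \frac{f{\left(-400,44 \right)}}{-450712} = \frac{155148}{\frac{1}{48 - 325} \left(-77 + 2 \left(-325\right)^{2}\right)} + \frac{229 \frac{1}{-400}}{-450712} = \frac{155148}{\frac{1}{-277} \left(-77 + 2 \cdot 105625\right)} + 229 \left(- \frac{1}{400}\right) \left(- \frac{1}{450712}\right) = \frac{155148}{\left(- \frac{1}{277}\right) \left(-77 + 211250\right)} - - \frac{229}{180284800} = \frac{155148}{\left(- \frac{1}{277}\right) 211173} + \frac{229}{180284800} = \frac{155148}{- \frac{211173}{277}} + \frac{229}{180284800} = 155148 \left(- \frac{277}{211173}\right) + \frac{229}{180284800} = - \frac{14325332}{70391} + \frac{229}{180284800} = - \frac{2582639598434061}{12690427356800}$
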